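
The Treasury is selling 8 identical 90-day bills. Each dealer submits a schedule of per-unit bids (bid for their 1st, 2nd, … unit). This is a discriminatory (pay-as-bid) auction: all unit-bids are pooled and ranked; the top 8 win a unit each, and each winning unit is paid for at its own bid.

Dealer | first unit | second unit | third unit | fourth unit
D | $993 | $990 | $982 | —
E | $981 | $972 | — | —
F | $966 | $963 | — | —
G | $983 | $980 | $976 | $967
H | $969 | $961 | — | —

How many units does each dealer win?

D 3, E 2, G 3

Pooled unit-bids ranked (top 8): 993 (D-1), 990 (D-2), 983 (G-1), 982 (D-3), 981 (E-1), 980 (G-2), 976 (G-3), 972 (E-2)
Next rejected bid: $969 (not a price — pay-as-bid).
Allocation: D 3, E 2, G 3.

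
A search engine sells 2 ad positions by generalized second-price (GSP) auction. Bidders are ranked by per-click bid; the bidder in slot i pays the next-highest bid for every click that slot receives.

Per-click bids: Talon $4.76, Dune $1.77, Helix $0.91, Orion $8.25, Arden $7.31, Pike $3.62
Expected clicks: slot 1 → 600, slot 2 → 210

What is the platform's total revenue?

Ranked by bid: $8.25 (Orion) > $7.31 (Arden) > $4.76 (Talon) > …
Slot 1: Orion pays $7.31 × 600 = $4386.00
Slot 2: Arden pays $4.76 × 210 = $999.60
Total = $5385.60

Total revenue: $5385.60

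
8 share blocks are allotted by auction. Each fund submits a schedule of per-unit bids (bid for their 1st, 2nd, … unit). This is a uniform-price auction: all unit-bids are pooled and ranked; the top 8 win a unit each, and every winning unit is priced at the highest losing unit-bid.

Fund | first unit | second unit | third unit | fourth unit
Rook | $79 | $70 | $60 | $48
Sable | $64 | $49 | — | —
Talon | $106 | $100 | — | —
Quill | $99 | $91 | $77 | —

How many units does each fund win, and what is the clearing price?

All unit-bids, highest first — top 8: 106 (Talon-1), 100 (Talon-2), 99 (Quill-1), 91 (Quill-2), 79 (Rook-1), 77 (Quill-3), 70 (Rook-2), 64 (Sable-1)
Highest rejected unit-bid = $60.
Allocation: Quill 3, Rook 2, Sable 1, Talon 2.

Quill 3, Rook 2, Sable 1, Talon 2; clearing price $60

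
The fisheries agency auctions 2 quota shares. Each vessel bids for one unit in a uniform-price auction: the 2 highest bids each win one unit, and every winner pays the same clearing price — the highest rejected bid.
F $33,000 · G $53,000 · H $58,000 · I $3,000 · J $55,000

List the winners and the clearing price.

Ordering the bids: 58,000 (H), 55,000 (J), 53,000 (G), 33,000 (F), …
Top 2: H, J.
First losing bid is G's $53,000, which sets the uniform price.

H, J; each pays $53,000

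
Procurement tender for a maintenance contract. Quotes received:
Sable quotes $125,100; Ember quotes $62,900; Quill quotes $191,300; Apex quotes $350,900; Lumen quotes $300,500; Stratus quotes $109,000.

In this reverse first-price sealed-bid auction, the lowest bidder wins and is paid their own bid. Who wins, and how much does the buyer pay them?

Ember is paid $62,900

Bids in order: 62,900 (Ember) < 109,000 (Stratus) < 125,100 (Sable) < 191,300 (Quill) < 300,500 (Lumen) < 350,900 (Apex)
Ember is lowest → is paid own bid, $62,900.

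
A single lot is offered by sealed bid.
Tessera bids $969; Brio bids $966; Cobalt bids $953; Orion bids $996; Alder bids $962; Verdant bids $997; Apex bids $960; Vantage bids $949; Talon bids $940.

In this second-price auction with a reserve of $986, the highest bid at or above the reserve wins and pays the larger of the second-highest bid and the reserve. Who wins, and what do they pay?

Rule: the highest bid at or above the reserve wins and pays the larger of the second-highest bid and the reserve.
Bids ranked: 997 (Verdant) > 996 (Orion) > 969 (Tessera) > 966 (Brio) > 962 (Alder) > 960 (Apex) > …
Verdant has the top bid at or above the reserve ($997).
max(second-highest $996, reserve $986) = $996; the reserve does not bind.

Verdant pays $996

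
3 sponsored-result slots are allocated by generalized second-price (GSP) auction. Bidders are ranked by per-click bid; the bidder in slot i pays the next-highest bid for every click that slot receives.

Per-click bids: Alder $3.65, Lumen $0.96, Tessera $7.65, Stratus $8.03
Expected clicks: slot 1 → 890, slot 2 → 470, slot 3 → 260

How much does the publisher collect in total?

Per-click bids in order: $8.03 (Stratus) > $7.65 (Tessera) > $3.65 (Alder) > $0.96 (Lumen)
Slot 1: Stratus pays $7.65 × 890 = $6808.50
Slot 2: Tessera pays $3.65 × 470 = $1715.50
Slot 3: Alder pays $0.96 × 260 = $249.60
Total = $8773.60

Total revenue: $8773.60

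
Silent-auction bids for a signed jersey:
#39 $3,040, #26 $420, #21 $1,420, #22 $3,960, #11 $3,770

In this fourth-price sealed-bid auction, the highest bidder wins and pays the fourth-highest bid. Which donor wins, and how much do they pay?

Sorting bids: 3,960 (#22) > 3,770 (#11) > 3,040 (#39) > 1,420 (#21) > 420 (#26)
#22 is highest; pays the fourth-highest bid, $1,420.

#22 pays $1,420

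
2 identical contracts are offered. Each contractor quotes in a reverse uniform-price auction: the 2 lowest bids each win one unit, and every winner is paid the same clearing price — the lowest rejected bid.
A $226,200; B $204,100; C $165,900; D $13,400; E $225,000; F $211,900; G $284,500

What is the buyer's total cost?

Ordering the bids: 13,400 (D), 165,900 (C), 204,100 (B), 211,900 (F), …
The 2 lowest are D, C.
Lowest unsuccessful bid: $204,100 → clearing price.
Total cost = 2 × $204,100 = $408,200.

Total cost: $408,200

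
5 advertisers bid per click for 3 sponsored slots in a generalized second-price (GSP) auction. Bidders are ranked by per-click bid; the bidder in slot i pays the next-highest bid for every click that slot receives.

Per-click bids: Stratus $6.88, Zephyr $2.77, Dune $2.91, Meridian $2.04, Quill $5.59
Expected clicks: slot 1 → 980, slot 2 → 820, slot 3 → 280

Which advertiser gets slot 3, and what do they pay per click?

Ranked by bid: $6.88 (Stratus) > $5.59 (Quill) > $2.91 (Dune) > $2.77 (Zephyr) > …
Slot 3 goes to the third-ranked bidder, Dune, who pays the next bid down: $2.77/click.

Dune; $2.77 per click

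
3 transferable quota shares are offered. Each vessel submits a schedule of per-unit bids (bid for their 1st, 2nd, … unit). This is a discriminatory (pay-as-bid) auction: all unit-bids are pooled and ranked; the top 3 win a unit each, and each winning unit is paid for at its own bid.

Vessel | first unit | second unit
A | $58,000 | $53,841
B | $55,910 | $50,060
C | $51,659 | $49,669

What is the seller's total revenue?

Total revenue: $167,751

Merging the schedules and taking the best 3: 58,000 (A-1), 55,910 (B-1), 53,841 (A-2)
Next rejected bid: $51,659 (not a price — pay-as-bid).
Each winning unit pays its own bid.
Revenue = 58,000 + 55,910 + 53,841 = $167,751.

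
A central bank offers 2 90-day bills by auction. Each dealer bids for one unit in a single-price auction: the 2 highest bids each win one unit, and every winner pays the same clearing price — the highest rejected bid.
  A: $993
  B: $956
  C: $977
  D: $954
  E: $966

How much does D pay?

D pays $0

Sorting: 993 (A), 977 (C), 966 (E), 956 (B), …
Winners (2 units): A, C.
First losing bid is E's $966, which sets the uniform price.
D does not win → pays $0.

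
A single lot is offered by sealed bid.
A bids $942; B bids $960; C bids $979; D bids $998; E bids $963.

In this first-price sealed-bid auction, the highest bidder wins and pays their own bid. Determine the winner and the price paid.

D pays $998

Rule: the highest bidder wins and pays their own bid.
Bids in order: 998 (D) > 979 (C) > 963 (E) > 960 (B) > 942 (A)
D has the highest bid and pays exactly that: $998.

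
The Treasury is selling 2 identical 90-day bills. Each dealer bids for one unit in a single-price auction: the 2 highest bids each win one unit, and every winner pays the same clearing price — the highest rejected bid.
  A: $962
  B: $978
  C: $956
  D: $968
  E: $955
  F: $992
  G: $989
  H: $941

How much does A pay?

Ordering the bids: 992 (F), 989 (G), 978 (B), 968 (D), …
The 2 highest are F, G.
Highest unsuccessful bid: $978 → clearing price.
A does not win → pays $0.

A pays $0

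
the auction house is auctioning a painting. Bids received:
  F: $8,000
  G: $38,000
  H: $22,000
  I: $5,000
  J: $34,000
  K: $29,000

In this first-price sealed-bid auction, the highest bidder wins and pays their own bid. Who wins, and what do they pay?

First-price sealed-bid auction: the highest bidder wins and pays their own bid.
Bids ranked: 38,000 (G) > 34,000 (J) > 29,000 (K) > 22,000 (H) > 8,000 (F) > 5,000 (I)
First-price: G pays what they bid, $38,000.

G pays $38,000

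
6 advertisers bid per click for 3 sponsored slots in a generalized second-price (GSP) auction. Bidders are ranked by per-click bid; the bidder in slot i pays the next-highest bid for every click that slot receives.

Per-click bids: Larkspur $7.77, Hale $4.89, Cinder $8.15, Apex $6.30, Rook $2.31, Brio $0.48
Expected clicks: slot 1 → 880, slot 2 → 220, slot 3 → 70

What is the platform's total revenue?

Total revenue: $8565.90

Ranked by bid: $8.15 (Cinder) > $7.77 (Larkspur) > $6.30 (Apex) > $4.89 (Hale) > …
Slot 1: Cinder pays $7.77 × 880 = $6837.60
Slot 2: Larkspur pays $6.30 × 220 = $1386.00
Slot 3: Apex pays $4.89 × 70 = $342.30
Total = $8565.90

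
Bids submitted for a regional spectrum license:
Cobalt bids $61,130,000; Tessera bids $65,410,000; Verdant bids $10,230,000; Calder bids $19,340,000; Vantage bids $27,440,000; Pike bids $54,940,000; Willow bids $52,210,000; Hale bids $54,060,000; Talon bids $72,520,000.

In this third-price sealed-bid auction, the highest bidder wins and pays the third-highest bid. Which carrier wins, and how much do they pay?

Talon pays $61,130,000

Third-price sealed-bid auction: the highest bidder wins and pays the third-highest bid.
Bids ranked: 72,520,000 (Talon) > 65,410,000 (Tessera) > 61,130,000 (Cobalt) > 54,940,000 (Pike) > 54,060,000 (Hale) > 52,210,000 (Willow) > …
Talon is highest; pays the third-highest bid, $61,130,000.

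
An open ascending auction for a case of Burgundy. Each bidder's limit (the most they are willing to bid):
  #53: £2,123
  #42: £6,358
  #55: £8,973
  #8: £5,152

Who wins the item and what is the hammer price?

Rule: the price rises until one bidder remains; the winner pays the price at which the last rival dropped out.
Limits ranked: 8,973 (#55) > 6,358 (#42) > 5,152 (#8) > 2,123 (#53)
Once the price passes £6,358, only #55 is left; the hammer falls at #42's limit of £6,358.

#55 wins at £6,358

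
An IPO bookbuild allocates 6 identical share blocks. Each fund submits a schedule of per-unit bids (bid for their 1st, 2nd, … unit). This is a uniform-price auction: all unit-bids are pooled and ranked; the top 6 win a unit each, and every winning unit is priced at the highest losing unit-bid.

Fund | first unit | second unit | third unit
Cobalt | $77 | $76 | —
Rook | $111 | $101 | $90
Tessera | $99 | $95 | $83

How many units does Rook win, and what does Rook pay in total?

Rook: 3 units, pays $231

Pooled unit-bids ranked (top 6): 111 (Rook-1), 101 (Rook-2), 99 (Tessera-1), 95 (Tessera-2), 90 (Rook-3), 83 (Tessera-3)
Highest rejected unit-bid = $77.
Rook wins 3 unit(s) at $77 each.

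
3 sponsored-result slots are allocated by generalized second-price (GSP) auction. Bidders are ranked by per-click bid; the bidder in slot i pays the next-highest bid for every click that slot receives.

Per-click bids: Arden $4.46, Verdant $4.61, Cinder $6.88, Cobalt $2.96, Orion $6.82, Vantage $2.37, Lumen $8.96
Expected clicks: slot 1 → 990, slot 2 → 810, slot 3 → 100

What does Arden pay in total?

Per-click bids in order: $8.96 (Lumen) > $6.88 (Cinder) > $6.82 (Orion) > $4.61 (Verdant) > …
Arden ranks below slot 3 → no slot, pays nothing.

Arden pays $0.00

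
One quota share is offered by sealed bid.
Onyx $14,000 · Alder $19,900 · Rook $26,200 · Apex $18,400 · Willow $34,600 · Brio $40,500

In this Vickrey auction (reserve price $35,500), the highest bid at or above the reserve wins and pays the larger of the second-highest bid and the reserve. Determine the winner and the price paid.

Bids ranked: 40,500 (Brio) > 34,600 (Willow) > 26,200 (Rook) > 19,900 (Alder) > 18,400 (Apex) > 14,000 (Onyx)
Brio has the top bid at or above the reserve ($40,500).
Second-highest bid $34,600 is below the reserve $35,500, so the reserve binds → payment $35,500.

Brio pays $35,500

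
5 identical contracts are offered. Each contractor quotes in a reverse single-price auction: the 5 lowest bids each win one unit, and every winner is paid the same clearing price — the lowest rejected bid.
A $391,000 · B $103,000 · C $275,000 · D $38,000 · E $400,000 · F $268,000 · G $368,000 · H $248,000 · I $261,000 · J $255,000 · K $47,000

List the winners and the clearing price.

Ordering the bids: 38,000 (D), 47,000 (K), 103,000 (B), 248,000 (H), 255,000 (J), 261,000 (I), 268,000 (F), …
The 5 lowest are D, K, B, H, J.
Clearing price = lowest rejected bid = $261,000.

D, K, B, H, J; each is paid $261,000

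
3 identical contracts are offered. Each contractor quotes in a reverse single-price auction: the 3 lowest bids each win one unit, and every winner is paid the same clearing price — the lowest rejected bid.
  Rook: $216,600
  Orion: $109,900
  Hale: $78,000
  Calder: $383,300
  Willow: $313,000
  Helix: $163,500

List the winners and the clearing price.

Sorting: 78,000 (Hale), 109,900 (Orion), 163,500 (Helix), 216,600 (Rook), 313,000 (Willow), …
The 3 lowest are Hale, Orion, Helix.
Lowest unsuccessful bid: $216,600 → clearing price.

Hale, Orion, Helix; each is paid $216,600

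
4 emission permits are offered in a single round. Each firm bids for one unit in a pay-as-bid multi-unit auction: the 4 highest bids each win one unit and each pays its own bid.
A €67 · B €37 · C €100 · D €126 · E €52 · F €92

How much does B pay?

Sorting: 126 (D), 100 (C), 92 (F), 67 (A), 52 (E), 37 (B)
Top 4: D, C, F, A.
B does not win → €0.

B pays €0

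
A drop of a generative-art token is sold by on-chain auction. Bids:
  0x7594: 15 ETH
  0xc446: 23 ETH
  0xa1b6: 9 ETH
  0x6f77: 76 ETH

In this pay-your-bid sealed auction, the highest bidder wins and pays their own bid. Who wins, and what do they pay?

0x6f77 pays 76 ETH

Bids ranked: 76 (0x6f77) > 23 (0xc446) > 15 (0x7594) > 9 (0xa1b6)
0x6f77 is highest → pays own bid, 76 ETH.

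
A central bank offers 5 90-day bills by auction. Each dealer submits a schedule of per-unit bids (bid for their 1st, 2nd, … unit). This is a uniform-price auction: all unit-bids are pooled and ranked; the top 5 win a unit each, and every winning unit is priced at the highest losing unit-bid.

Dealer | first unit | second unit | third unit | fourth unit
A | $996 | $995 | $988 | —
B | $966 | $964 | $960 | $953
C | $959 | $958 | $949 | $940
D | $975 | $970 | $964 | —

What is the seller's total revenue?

Total revenue: $4,830

All unit-bids, highest first — top 5: 996 (A-1), 995 (A-2), 988 (A-3), 975 (D-1), 970 (D-2)
Highest rejected unit-bid = $966.
Allocation: A 3, D 2. Every unit priced at $966.
Revenue = 5 × 966 = $4,830.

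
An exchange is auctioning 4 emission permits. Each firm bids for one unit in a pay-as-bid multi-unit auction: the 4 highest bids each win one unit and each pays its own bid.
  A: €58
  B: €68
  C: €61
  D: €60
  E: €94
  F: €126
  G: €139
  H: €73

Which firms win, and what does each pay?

G €139, F €126, E €94, H €73

Sorting: 139 (G), 126 (F), 94 (E), 73 (H), 68 (B), 61 (C), …
Top 4: G, F, E, H.
Each winner pays its own bid: G €139, F €126, E €94, H €73.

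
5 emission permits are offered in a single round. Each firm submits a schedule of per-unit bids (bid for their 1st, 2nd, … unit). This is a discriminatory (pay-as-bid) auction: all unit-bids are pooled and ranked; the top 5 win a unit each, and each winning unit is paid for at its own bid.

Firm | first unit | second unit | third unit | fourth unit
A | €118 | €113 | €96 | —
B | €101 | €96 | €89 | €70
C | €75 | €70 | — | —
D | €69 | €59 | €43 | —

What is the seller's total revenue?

Total revenue: €524

Merging the schedules and taking the best 5: 118 (A-1), 113 (A-2), 101 (B-1), 96 (A-3), 96 (B-2)
Next rejected bid: €89 (not a price — pay-as-bid).
Each winning unit pays its own bid.
Revenue = 118 + 113 + 101 + 96 + 96 = €524.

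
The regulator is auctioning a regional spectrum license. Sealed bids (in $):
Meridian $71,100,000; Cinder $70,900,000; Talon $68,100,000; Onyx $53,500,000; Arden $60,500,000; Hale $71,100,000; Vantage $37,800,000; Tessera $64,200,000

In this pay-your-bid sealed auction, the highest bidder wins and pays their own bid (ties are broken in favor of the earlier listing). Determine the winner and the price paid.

Pay-your-bid sealed auction: the highest bidder wins and pays their own bid.
Bids in order: 71,100,000 (Meridian) > 71,100,000 (Hale) > 70,900,000 (Cinder) > 68,100,000 (Talon) > 64,200,000 (Tessera) > 60,500,000 (Arden) > …
Tie at $71,100,000 → Meridian wins by tie-break.
Meridian is highest → pays own bid, $71,100,000.

Meridian pays $71,100,000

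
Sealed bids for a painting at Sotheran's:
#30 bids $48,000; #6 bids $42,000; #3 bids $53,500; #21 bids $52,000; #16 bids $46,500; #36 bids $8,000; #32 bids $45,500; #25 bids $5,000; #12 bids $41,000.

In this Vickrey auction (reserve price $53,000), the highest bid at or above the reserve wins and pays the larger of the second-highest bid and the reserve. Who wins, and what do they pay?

#3 pays $53,000

Bids in order: 53,500 (#3) > 52,000 (#21) > 48,000 (#30) > 46,500 (#16) > 45,500 (#32) > 42,000 (#6) > …
#3 has the top bid at or above the reserve ($53,500).
max(second-highest $52,000, reserve $53,000) = $53,000.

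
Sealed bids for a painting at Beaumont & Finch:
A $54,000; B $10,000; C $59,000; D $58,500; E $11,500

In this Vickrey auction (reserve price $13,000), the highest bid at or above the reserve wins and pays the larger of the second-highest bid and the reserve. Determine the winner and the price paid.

Vickrey auction (reserve price $13,000): the highest bid at or above the reserve wins and pays the larger of the second-highest bid and the reserve.
Bids ranked: 59,000 (C) > 58,500 (D) > 54,000 (A) > 11,500 (E) > 10,000 (B)
Highest eligible bid: C at $59,000.
Second-highest bid $58,500 exceeds the reserve $13,000 → payment $58,500.

C pays $58,500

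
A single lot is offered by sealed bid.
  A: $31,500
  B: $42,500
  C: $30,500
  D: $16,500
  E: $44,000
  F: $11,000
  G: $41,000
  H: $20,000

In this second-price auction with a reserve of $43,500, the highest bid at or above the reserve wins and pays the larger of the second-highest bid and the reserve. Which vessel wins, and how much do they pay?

E pays $43,500

Bids in order: 44,000 (E) > 42,500 (B) > 41,000 (G) > 31,500 (A) > 30,500 (C) > 20,000 (H) > …
E has the top bid at or above the reserve ($44,000).
Second-highest bid $42,500 is below the reserve $43,500, so the reserve binds → payment $43,500.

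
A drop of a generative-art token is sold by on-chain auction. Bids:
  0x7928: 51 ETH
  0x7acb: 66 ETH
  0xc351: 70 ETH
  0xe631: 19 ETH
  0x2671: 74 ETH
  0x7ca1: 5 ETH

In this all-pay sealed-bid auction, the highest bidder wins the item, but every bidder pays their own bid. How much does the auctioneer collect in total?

Total revenue: 285 ETH

Sorting bids: 74 (0x2671) > 70 (0xc351) > 66 (0x7acb) > 51 (0x7928) > 19 (0xe631) > 5 (0x7ca1)
Every bidder forfeits their bid regardless of winning.
Revenue = 51 + 66 + 70 + 19 + 74 + 5 = 285 ETH.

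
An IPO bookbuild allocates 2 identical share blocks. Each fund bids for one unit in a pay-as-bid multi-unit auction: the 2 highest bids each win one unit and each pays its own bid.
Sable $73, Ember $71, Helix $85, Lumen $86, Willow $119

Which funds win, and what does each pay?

Sorting: 119 (Willow), 86 (Lumen), 85 (Helix), 73 (Sable), …
Winners (2 units): Willow, Lumen.
Each winner pays its own bid: Willow $119, Lumen $86.

Willow $119, Lumen $86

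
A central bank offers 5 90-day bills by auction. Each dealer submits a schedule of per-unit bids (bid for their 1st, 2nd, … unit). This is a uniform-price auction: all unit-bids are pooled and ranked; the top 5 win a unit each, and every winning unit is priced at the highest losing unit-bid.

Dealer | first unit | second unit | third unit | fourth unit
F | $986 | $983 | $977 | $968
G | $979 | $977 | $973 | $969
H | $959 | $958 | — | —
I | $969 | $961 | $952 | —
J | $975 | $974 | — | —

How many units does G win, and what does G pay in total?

Merging the schedules and taking the best 5: 986 (F-1), 983 (F-2), 979 (G-1), 977 (F-3), 977 (G-2)
Highest rejected unit-bid = $975.
G wins 2 unit(s) at $975 each.

G: 2 units, pays $1,950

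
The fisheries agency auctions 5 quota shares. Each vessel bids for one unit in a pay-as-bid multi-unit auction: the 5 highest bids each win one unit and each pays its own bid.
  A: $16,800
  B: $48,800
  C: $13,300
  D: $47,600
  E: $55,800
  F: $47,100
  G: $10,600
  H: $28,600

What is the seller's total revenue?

Sorting: 55,800 (E), 48,800 (B), 47,600 (D), 47,100 (F), 28,600 (H), 16,800 (A), 13,300 (C), …
Top 5: E, B, D, F, H.
Total revenue = 55,800 + 48,800 + 47,600 + 47,100 + 28,600 = $227,900.

Total revenue: $227,900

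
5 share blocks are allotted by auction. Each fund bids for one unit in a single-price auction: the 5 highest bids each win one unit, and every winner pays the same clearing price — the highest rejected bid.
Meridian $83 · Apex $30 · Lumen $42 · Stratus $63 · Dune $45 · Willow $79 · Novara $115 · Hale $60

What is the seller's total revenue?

Total revenue: $225

Sorting: 115 (Novara), 83 (Meridian), 79 (Willow), 63 (Stratus), 60 (Hale), 45 (Dune), 42 (Lumen), …
Top 5: Novara, Meridian, Willow, Stratus, Hale.
First losing bid is Dune's $45, which sets the uniform price.
Total revenue = 5 × $45 = $225.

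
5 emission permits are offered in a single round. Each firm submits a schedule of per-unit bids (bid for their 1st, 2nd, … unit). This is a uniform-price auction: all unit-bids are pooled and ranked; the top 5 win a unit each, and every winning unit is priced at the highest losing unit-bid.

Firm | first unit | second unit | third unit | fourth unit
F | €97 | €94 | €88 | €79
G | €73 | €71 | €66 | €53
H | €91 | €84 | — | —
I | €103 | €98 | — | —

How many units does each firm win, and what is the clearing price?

Pooled unit-bids ranked (top 5): 103 (I-1), 98 (I-2), 97 (F-1), 94 (F-2), 91 (H-1)
Highest rejected unit-bid = €88.
Allocation: F 2, H 1, I 2.

F 2, H 1, I 2; clearing price €88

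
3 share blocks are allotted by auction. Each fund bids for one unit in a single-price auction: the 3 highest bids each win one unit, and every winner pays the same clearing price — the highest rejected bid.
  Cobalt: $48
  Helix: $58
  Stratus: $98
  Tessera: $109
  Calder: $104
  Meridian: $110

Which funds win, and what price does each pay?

Meridian, Tessera, Calder; each pays $98

Bids ranked high→low: 110 (Meridian), 109 (Tessera), 104 (Calder), 98 (Stratus), 58 (Helix), …
Top 3: Meridian, Tessera, Calder.
Clearing price = highest rejected bid = $98.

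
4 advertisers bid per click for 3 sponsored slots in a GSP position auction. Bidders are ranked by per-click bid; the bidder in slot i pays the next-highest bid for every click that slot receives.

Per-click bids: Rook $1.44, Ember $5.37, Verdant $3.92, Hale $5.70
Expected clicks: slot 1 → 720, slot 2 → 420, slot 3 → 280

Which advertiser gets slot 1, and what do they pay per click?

Ranked by bid: $5.70 (Hale) > $5.37 (Ember) > $3.92 (Verdant) > $1.44 (Rook)
Slot 1 goes to the first-ranked bidder, Hale, who pays the next bid down: $5.37/click.

Hale; $5.37 per click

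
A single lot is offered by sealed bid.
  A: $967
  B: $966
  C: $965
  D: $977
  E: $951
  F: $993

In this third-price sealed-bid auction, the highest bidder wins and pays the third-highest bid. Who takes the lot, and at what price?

F pays $967

Third-price sealed-bid auction: the highest bidder wins and pays the third-highest bid.
Bids in order: 993 (F) > 977 (D) > 967 (A) > 966 (B) > 965 (C) > 951 (E)
F wins; payment is bid #3 in the ranking = $967.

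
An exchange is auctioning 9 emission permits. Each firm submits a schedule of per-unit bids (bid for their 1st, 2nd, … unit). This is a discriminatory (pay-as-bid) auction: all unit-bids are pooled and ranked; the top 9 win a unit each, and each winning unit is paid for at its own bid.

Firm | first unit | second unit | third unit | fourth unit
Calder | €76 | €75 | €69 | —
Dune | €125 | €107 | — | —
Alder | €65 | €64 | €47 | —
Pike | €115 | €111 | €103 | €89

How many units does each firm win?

Merging the schedules and taking the best 9: 125 (Dune-1), 115 (Pike-1), 111 (Pike-2), 107 (Dune-2), 103 (Pike-3), 89 (Pike-4), 76 (Calder-1), 75 (Calder-2), 69 (Calder-3)
Next rejected bid: €65 (not a price — pay-as-bid).
Allocation: Calder 3, Dune 2, Pike 4.

Calder 3, Dune 2, Pike 4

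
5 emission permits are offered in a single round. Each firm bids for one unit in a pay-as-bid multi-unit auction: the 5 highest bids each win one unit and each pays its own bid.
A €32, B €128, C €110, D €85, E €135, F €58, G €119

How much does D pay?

Ordering the bids: 135 (E), 128 (B), 119 (G), 110 (C), 85 (D), 58 (F), 32 (A)
Top 5: E, B, G, C, D.
D wins → own bid €85.

D pays €85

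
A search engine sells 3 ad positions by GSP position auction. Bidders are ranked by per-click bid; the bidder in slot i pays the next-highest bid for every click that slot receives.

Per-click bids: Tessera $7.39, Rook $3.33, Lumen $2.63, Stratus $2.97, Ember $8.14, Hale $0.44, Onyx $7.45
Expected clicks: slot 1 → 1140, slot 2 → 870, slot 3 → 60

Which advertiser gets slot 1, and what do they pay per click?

Per-click bids in order: $8.14 (Ember) > $7.45 (Onyx) > $7.39 (Tessera) > $3.33 (Rook) > …
Slot 1 goes to the first-ranked bidder, Ember, who pays the next bid down: $7.45/click.

Ember; $7.45 per click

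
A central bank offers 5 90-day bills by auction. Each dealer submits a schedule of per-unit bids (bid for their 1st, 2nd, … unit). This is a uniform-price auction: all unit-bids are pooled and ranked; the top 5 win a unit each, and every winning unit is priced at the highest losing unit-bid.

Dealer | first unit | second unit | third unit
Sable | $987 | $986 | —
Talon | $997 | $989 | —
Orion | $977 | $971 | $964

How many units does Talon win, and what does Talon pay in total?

All unit-bids, highest first — top 5: 997 (Talon-1), 989 (Talon-2), 987 (Sable-1), 986 (Sable-2), 977 (Orion-1)
The (k+1)-th unit-bid is $971.
Talon wins 2 unit(s) at $971 each.

Talon: 2 units, pays $1,942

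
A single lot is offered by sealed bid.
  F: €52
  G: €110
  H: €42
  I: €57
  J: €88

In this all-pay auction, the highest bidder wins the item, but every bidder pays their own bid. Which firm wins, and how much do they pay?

Bids ranked: 110 (G) > 88 (J) > 57 (I) > 52 (F) > 42 (H)
G is highest and takes the item; every bidder forfeits their bid.

G pays €110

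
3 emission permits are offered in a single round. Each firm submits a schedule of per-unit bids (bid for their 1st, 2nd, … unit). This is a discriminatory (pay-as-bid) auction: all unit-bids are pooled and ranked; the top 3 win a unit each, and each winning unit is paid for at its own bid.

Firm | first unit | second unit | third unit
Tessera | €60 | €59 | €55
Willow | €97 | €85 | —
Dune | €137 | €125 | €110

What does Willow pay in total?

Willow pays €0

Merging the schedules and taking the best 3: 137 (Dune-1), 125 (Dune-2), 110 (Dune-3)
Next rejected bid: €97 (not a price — pay-as-bid).
Willow wins no units.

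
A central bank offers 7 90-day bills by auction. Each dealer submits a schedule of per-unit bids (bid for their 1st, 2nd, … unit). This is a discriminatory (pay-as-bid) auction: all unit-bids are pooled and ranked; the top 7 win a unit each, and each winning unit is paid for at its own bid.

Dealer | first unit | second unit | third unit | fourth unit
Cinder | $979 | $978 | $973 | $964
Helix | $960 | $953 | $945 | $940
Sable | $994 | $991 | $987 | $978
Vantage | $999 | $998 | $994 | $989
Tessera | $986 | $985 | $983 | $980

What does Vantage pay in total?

Pooled unit-bids ranked (top 7): 999 (Vantage-1), 998 (Vantage-2), 994 (Sable-1), 994 (Vantage-3), 991 (Sable-2), 989 (Vantage-4), 987 (Sable-3)
Next rejected bid: $986 (not a price — pay-as-bid).
Vantage's winning unit-bids: 999 + 998 + 994 + 989 = $3,980.

Vantage pays $3,980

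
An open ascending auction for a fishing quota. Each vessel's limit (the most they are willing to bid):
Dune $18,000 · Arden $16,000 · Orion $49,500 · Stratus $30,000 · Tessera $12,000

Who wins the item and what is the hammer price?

Ascending (English) auction: the price rises until one bidder remains; the winner pays the price at which the last rival dropped out.
Limits in order: 49,500 (Orion) > 30,000 (Stratus) > 18,000 (Dune) > 16,000 (Arden) > 12,000 (Tessera)
Stratus is the last rival to drop out, at $30,000; Orion remains and wins at that price.

Orion wins at $30,000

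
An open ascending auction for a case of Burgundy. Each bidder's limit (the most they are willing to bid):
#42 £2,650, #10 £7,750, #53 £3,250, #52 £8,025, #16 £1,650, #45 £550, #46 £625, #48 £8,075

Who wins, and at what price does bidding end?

#48 wins at £8,025

Sorting limits: 8,075 (#48) > 8,025 (#52) > 7,750 (#10) > 3,250 (#53) > 2,650 (#42) > 1,650 (#16) > …
Bidding ends when #52 exits at £8,025; #48 takes it.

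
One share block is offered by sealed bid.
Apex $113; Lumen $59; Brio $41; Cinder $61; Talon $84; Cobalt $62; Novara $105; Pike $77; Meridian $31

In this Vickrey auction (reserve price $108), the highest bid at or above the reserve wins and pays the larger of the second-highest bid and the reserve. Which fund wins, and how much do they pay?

Apex pays $108

Sorting bids: 113 (Apex) > 105 (Novara) > 84 (Talon) > 77 (Pike) > 62 (Cobalt) > 61 (Cinder) > …
Highest eligible bid: Apex at $113.
max(second-highest $105, reserve $108) = $108.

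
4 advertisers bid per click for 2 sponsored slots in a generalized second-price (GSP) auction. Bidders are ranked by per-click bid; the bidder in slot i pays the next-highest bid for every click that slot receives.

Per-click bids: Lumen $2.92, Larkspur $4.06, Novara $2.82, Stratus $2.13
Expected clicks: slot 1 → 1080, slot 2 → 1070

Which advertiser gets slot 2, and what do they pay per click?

Lumen; $2.82 per click

Ranked by bid: $4.06 (Larkspur) > $2.92 (Lumen) > $2.82 (Novara) > …
Slot 2 goes to the second-ranked bidder, Lumen, who pays the next bid down: $2.82/click.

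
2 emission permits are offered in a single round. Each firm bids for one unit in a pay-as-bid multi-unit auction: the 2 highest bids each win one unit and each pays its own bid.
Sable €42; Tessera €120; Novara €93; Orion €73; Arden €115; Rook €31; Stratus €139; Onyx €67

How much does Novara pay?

Sorting: 139 (Stratus), 120 (Tessera), 115 (Arden), 93 (Novara), …
Top 2: Stratus, Tessera.
Novara does not win → €0.

Novara pays €0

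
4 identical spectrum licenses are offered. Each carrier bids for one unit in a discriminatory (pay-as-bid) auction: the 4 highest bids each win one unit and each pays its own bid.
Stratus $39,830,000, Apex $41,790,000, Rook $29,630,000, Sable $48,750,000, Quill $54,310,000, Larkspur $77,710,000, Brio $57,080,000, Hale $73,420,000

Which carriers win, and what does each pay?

Larkspur $77,710,000, Hale $73,420,000, Brio $57,080,000, Quill $54,310,000

Sorting: 77,710,000 (Larkspur), 73,420,000 (Hale), 57,080,000 (Brio), 54,310,000 (Quill), 48,750,000 (Sable), 41,790,000 (Apex), …
Winners (4 units): Larkspur, Hale, Brio, Quill.
Each winner pays its own bid: Larkspur $77,710,000, Hale $73,420,000, Brio $57,080,000, Quill $54,310,000.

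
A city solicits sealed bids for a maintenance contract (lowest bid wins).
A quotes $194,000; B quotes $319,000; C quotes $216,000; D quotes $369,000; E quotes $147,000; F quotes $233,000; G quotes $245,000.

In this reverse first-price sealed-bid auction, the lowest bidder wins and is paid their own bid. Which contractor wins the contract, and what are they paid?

Rule: the lowest bidder wins and is paid their own bid.
Bids in order: 147,000 (E) < 194,000 (A) < 216,000 (C) < 233,000 (F) < 245,000 (G) < 319,000 (B) < …
First-price: E is paid what they bid, $147,000.

E is paid $147,000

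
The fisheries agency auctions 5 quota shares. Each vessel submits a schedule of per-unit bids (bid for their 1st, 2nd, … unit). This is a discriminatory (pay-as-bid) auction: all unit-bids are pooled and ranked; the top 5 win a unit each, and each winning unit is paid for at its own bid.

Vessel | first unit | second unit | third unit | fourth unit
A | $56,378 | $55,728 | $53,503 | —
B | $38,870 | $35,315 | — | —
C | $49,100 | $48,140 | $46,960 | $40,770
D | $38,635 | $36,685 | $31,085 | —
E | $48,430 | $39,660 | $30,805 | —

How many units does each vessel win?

A 3, C 1, E 1

Merging the schedules and taking the best 5: 56,378 (A-1), 55,728 (A-2), 53,503 (A-3), 49,100 (C-1), 48,430 (E-1)
Next rejected bid: $48,140 (not a price — pay-as-bid).
Allocation: A 3, C 1, E 1.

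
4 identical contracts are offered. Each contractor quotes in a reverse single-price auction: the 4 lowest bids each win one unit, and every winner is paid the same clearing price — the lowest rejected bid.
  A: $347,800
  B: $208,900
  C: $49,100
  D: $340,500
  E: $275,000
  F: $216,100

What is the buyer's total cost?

Ordering the bids: 49,100 (C), 208,900 (B), 216,100 (F), 275,000 (E), 340,500 (D), 347,800 (A)
The 4 lowest are C, B, F, E.
Lowest unsuccessful bid: $340,500 → clearing price.
Total cost = 4 × $340,500 = $1,362,000.

Total cost: $1,362,000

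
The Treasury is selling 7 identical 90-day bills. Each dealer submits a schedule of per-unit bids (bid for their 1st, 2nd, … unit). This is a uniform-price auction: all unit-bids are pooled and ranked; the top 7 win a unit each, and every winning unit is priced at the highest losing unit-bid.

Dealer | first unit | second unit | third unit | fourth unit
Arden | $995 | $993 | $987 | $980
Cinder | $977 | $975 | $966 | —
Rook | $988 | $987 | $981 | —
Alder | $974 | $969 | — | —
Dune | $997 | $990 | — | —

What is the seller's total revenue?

All unit-bids, highest first — top 7: 997 (Dune-1), 995 (Arden-1), 993 (Arden-2), 990 (Dune-2), 988 (Rook-1), 987 (Arden-3), 987 (Rook-2)
The (k+1)-th unit-bid is $981.
Allocation: Arden 3, Dune 2, Rook 2. Every unit priced at $981.
Revenue = 7 × 981 = $6,867.

Total revenue: $6,867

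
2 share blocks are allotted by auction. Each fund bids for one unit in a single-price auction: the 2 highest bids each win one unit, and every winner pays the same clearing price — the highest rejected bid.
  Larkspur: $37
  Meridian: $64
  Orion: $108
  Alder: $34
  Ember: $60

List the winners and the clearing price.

Orion, Meridian; each pays $60

Sorting: 108 (Orion), 64 (Meridian), 60 (Ember), 37 (Larkspur), …
Top 2: Orion, Meridian.
First losing bid is Ember's $60, which sets the uniform price.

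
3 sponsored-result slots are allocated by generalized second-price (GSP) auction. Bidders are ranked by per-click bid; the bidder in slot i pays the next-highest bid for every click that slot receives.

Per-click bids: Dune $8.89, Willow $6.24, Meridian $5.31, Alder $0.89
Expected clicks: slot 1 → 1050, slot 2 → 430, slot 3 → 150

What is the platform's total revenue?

Total revenue: $8968.80

Per-click bids in order: $8.89 (Dune) > $6.24 (Willow) > $5.31 (Meridian) > $0.89 (Alder)
Slot 1: Dune pays $6.24 × 1050 = $6552.00
Slot 2: Willow pays $5.31 × 430 = $2283.30
Slot 3: Meridian pays $0.89 × 150 = $133.50
Total = $8968.80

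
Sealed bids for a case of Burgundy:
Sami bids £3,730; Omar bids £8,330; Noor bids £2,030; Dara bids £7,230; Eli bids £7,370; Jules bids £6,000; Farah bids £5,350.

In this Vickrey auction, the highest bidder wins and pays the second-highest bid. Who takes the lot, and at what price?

Sorting bids: 8,330 (Omar) > 7,370 (Eli) > 7,230 (Dara) > 6,000 (Jules) > 5,350 (Farah) > 3,730 (Sami) > …
Second-price: Omar pays Eli's bid of £7,370.

Omar pays £7,370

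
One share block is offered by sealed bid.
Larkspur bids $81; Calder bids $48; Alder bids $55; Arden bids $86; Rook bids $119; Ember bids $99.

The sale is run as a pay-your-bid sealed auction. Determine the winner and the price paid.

Pay-your-bid sealed auction: the highest bidder wins and pays their own bid.
Sorting bids: 119 (Rook) > 99 (Ember) > 86 (Arden) > 81 (Larkspur) > 55 (Alder) > 48 (Calder)
Rook is highest → pays own bid, $119.

Rook pays $119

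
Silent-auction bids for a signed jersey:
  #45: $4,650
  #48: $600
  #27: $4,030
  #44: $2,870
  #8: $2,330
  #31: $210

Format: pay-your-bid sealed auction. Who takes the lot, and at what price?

#45 pays $4,650

Bids ranked: 4,650 (#45) > 4,030 (#27) > 2,870 (#44) > 2,330 (#8) > 600 (#48) > 210 (#31)
#45 has the highest bid and pays exactly that: $4,650.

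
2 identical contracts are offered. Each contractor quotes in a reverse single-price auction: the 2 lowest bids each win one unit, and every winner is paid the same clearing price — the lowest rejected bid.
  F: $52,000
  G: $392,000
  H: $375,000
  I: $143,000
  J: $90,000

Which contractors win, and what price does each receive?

F, J; each is paid $143,000

Bids ranked low→high: 52,000 (F), 90,000 (J), 143,000 (I), 375,000 (H), …
The 2 lowest are F, J.
First losing bid is I's $143,000, which sets the uniform price.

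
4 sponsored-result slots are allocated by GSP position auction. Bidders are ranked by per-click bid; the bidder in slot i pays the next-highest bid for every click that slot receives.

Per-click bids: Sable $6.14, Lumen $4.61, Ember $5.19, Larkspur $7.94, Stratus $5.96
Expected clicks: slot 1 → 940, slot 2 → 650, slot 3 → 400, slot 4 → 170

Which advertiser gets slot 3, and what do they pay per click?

Ranked by bid: $7.94 (Larkspur) > $6.14 (Sable) > $5.96 (Stratus) > $5.19 (Ember) > $4.61 (Lumen)
Slot 3 goes to the third-ranked bidder, Stratus, who pays the next bid down: $5.19/click.

Stratus; $5.19 per click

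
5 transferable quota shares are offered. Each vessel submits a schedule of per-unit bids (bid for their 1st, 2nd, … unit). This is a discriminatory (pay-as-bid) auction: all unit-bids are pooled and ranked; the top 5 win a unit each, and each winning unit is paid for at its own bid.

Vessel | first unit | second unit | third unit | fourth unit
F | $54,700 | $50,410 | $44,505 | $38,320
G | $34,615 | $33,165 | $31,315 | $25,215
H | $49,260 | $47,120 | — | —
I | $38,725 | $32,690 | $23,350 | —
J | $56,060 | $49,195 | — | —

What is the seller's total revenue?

Total revenue: $259,625

Pooled unit-bids ranked (top 5): 56,060 (J-1), 54,700 (F-1), 50,410 (F-2), 49,260 (H-1), 49,195 (J-2)
Next rejected bid: $47,120 (not a price — pay-as-bid).
Each winning unit pays its own bid.
Revenue = 56,060 + 54,700 + 50,410 + 49,260 + 49,195 = $259,625.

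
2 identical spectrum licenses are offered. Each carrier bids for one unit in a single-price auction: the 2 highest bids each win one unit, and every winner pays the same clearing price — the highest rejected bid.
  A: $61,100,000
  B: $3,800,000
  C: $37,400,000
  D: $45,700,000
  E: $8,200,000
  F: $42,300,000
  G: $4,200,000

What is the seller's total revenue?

Ordering the bids: 61,100,000 (A), 45,700,000 (D), 42,300,000 (F), 37,400,000 (C), …
The 2 highest are A, D.
Clearing price = highest rejected bid = $42,300,000.
Total revenue = 2 × $42,300,000 = $84,600,000.

Total revenue: $84,600,000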